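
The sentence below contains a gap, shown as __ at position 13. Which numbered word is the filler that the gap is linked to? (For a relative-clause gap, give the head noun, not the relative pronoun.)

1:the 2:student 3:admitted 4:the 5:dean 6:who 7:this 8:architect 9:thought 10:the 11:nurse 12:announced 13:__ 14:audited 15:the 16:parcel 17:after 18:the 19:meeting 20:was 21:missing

5

The gap at 13 is the subject of "audited", inside a relative clause.
The relative pronoun is "who" (word 6); it is bound by the head noun immediately before it.
Its filler is the head noun "dean", at word 5.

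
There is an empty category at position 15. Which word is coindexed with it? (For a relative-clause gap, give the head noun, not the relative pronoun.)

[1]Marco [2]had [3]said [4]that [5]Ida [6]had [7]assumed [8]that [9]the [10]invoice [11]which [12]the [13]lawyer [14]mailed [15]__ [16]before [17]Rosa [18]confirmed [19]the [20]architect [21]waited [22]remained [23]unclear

10

The gap at 15 is the object of "mailed", inside a relative clause.
The relative pronoun is "which" (word 11); it is bound by the head noun immediately before it.
Its filler is the head noun "invoice", at word 10.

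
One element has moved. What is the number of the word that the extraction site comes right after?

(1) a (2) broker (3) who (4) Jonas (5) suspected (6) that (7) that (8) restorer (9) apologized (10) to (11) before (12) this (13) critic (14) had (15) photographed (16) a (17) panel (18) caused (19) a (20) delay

10

The displaced element is "a broker" (word 2).
It is linked across 1 clause boundary (that).
It functions as the object of the preposition "to" of "apologized", so the gap sits immediately after word 10 ("to").
Base order: Jonas suspected that that restorer apologized to a broker before this critic had photographed a panel.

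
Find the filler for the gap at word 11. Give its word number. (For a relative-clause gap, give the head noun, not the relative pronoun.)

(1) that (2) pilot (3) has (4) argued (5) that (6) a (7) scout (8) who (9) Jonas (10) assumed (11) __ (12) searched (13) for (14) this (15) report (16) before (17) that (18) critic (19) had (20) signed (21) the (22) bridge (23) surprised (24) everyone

7

The gap at 11 is the subject of "searched", inside a relative clause.
The relative pronoun is "who" (word 8); it is bound by the head noun immediately before it.
Its filler is the head noun "scout", at word 7.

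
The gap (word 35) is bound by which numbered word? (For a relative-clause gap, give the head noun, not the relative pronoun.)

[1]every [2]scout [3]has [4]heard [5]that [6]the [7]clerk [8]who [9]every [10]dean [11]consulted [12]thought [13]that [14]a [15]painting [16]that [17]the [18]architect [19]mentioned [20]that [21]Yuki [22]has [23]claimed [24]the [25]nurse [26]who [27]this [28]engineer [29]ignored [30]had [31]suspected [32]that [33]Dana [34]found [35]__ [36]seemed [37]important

The gap at 35 is the object of "found", inside a relative clause.
The relative pronoun is "that" (word 16); it is bound by the head noun immediately before it.
Its filler is the head noun "painting", at word 15.

15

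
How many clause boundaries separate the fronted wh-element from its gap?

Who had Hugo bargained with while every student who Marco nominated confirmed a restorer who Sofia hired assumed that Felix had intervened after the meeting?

0

"who" originates inside the matrix clause — no clause boundary is crossed.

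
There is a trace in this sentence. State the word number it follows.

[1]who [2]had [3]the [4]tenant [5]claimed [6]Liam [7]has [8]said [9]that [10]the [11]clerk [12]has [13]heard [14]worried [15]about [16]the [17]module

13

The displaced element is "who" (word 1).
It is linked across 3 clause boundaries (Ø → that → Ø).
It functions as the subject of "worried", so the gap sits immediately after word 13 ("heard").
Base order: The tenant had claimed Liam has said that the clerk has heard that who worried about the module.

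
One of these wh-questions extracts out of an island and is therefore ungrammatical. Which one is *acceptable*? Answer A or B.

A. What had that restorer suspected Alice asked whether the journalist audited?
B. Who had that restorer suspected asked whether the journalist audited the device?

In A, the wh-phrase is extracted from inside a wh-island (introduced by "whether"), which blocks movement.
In B, the extraction path crosses only that-complement boundaries, which are transparent.
So B is grammatical.

B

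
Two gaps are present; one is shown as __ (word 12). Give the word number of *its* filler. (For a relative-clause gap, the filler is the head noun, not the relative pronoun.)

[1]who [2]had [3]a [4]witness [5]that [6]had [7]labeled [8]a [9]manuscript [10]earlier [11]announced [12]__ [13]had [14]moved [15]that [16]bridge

The marked gap is the subject of "moved".
Its filler is the fronted wh-phrase "who", at word 1.
(The other dependency links word 4 to a gap after word 5.)

1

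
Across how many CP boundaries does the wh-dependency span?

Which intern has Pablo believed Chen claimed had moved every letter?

2

"which intern" is extracted from the subject of "moved".
Boundaries crossed, outermost first: [Ø], [Ø] — 2 in total.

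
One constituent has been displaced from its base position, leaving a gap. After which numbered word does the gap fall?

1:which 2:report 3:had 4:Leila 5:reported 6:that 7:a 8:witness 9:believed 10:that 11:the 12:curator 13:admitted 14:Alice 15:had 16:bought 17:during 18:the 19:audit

16

The displaced element is "which report" (word 2).
It is linked across 3 clause boundaries (that → that → Ø).
It functions as the direct object of "bought", so the gap sits immediately after word 16 ("bought").
Base order: Leila had reported that a witness believed that the curator admitted Alice had bought which report during the audit.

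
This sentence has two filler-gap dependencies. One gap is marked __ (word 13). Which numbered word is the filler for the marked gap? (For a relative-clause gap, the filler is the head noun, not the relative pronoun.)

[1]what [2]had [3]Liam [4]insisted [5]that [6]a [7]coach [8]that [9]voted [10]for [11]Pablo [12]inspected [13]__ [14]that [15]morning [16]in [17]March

The marked gap is the direct object of "inspected".
Its filler is the fronted wh-phrase "what", at word 1.
(The other dependency links word 7 to a gap after word 8.)

1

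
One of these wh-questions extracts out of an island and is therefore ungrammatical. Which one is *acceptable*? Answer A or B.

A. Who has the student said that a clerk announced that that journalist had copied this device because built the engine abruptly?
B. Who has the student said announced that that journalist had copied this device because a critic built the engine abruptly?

B

In A, the wh-phrase is extracted from inside an adjunct island (introduced by "because"), which blocks movement.
In B, the extraction path crosses only that-complement boundaries, which are transparent.
So B is grammatical.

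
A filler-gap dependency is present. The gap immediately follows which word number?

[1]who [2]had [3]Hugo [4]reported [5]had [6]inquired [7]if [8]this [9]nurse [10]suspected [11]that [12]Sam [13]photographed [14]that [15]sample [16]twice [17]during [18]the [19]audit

The displaced element is "who" (word 1).
It is linked across 1 clause boundary (Ø).
It functions as the subject of "inquired", so the gap sits immediately after word 4 ("reported").
Base order: Hugo had reported who had inquired if this nurse suspected that Sam photographed that sample twice during the audit.

4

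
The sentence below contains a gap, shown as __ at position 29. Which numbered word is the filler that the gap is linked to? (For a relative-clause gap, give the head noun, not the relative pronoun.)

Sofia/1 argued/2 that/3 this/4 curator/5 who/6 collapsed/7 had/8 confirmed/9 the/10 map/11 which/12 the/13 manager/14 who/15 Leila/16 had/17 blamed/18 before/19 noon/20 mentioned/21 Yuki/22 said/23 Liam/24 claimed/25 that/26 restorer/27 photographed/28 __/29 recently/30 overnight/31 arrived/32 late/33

11

The gap at 29 is the object of "photographed", inside a relative clause.
The relative pronoun is "which" (word 12); it is bound by the head noun immediately before it.
Its filler is the head noun "map", at word 11.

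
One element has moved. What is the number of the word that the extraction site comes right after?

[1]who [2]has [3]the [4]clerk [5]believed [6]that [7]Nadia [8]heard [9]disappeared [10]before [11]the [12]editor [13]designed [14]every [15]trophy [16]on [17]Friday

8

The displaced element is "who" (word 1).
It is linked across 2 clause boundaries (that → Ø).
It functions as the subject of "disappeared", so the gap sits immediately after word 8 ("heard").
Base order: The clerk has believed that Nadia heard that who disappeared before the editor designed every trophy on Friday.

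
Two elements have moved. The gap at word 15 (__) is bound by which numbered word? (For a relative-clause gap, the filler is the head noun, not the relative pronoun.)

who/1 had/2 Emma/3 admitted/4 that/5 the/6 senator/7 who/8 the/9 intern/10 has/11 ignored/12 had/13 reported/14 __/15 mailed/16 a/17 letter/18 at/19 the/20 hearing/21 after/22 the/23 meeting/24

The marked gap is the subject of "mailed".
Its filler is the fronted wh-phrase "who", at word 1.
(The other dependency links word 7 to a gap after word 12.)

1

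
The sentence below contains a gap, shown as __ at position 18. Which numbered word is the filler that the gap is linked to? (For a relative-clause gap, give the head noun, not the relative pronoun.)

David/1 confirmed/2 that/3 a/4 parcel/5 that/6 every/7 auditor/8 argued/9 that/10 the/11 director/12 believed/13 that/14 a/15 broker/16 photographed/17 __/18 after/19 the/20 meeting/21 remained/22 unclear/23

5

The gap at 18 is the object of "photographed", inside a relative clause.
The relative pronoun is "that" (word 6); it is bound by the head noun immediately before it.
Its filler is the head noun "parcel", at word 5.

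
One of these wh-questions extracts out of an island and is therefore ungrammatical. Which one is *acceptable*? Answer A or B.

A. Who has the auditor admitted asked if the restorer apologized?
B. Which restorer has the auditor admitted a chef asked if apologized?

A

In B, the wh-phrase is extracted from inside a wh-island (introduced by "if"), which blocks movement.
In A, the extraction path crosses only that-complement boundaries, which are transparent.
So A is grammatical.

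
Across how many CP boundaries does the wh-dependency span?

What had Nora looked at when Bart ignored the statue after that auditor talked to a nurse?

0

"what" originates inside the matrix clause — no clause boundary is crossed.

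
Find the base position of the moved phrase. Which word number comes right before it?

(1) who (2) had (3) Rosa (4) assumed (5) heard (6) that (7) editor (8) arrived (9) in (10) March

The displaced element is "who" (word 1).
It is linked across 1 clause boundary (Ø).
It functions as the subject of "heard", so the gap sits immediately after word 4 ("assumed").
Base order: Rosa had assumed that who heard that editor arrived in March.

4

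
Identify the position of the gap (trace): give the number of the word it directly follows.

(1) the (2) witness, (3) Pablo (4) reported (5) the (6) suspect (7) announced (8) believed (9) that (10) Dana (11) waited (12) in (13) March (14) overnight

The displaced element is "the witness" (word 2).
It is linked across 2 clause boundaries (Ø → Ø).
It functions as the subject of "believed", so the gap sits immediately after word 7 ("announced").
Base order: Pablo reported the suspect announced that the witness believed that Dana waited in March overnight.

7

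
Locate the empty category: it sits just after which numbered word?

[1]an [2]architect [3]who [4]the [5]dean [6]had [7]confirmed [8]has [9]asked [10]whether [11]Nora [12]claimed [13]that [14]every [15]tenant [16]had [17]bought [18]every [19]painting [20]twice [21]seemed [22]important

The displaced element is "an architect" (word 2).
It is linked across 1 clause boundary (Ø).
It functions as the subject of "asked", so the gap sits immediately after word 7 ("confirmed").
Base order: The dean had confirmed that an architect has asked whether Nora claimed that every tenant had bought every painting twice.

7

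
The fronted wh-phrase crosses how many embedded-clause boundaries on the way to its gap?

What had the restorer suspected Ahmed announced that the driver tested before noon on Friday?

"what" is extracted from the object of "tested".
Boundaries crossed, outermost first: [Ø], [that] — 2 in total.

2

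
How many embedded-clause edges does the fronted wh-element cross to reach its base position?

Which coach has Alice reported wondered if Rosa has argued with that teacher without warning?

"which coach" is extracted from the subject of "wondered".
Boundaries crossed, outermost first: [Ø] — 1 in total.

1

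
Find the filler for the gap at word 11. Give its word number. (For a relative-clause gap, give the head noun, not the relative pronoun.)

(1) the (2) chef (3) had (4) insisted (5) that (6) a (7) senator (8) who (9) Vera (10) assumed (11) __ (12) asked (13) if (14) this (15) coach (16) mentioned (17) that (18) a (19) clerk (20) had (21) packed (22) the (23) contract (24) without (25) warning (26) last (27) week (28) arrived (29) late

The gap at 11 is the subject of "asked", inside a relative clause.
The relative pronoun is "who" (word 8); it is bound by the head noun immediately before it.
Its filler is the head noun "senator", at word 7.

7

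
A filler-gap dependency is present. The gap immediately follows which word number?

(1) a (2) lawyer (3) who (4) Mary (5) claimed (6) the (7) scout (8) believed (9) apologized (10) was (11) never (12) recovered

8

The displaced element is "a lawyer" (word 2).
It is linked across 2 clause boundaries (Ø → Ø).
It functions as the subject of "apologized", so the gap sits immediately after word 8 ("believed").
Base order: Mary claimed the scout believed that a lawyer apologized.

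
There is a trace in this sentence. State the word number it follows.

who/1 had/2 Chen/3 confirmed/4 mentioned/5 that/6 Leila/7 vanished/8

4

The displaced element is "who" (word 1).
It is linked across 1 clause boundary (Ø).
It functions as the subject of "mentioned", so the gap sits immediately after word 4 ("confirmed").
Base order: Chen had confirmed that who mentioned that Leila vanished.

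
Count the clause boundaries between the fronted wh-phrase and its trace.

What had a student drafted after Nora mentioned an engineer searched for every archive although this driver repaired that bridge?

0

"what" originates inside the matrix clause — no clause boundary is crossed.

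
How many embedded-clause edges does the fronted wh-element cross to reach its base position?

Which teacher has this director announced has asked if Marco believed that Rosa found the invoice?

"which teacher" is extracted from the subject of "asked".
Boundaries crossed, outermost first: [Ø] — 1 in total.

1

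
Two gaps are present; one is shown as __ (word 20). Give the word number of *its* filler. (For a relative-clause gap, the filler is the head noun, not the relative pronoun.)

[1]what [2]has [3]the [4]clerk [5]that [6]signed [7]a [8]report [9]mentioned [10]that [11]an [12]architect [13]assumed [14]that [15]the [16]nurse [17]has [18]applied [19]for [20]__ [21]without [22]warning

1

The marked gap is the object of the preposition "for" of "applied".
Its filler is the fronted wh-phrase "what", at word 1.
(The other dependency links word 4 to a gap after word 5.)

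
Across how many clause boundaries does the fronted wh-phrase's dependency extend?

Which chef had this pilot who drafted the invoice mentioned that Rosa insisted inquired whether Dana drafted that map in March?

"which chef" is extracted from the subject of "inquired".
Boundaries crossed, outermost first: [that], [Ø] — 2 in total.

2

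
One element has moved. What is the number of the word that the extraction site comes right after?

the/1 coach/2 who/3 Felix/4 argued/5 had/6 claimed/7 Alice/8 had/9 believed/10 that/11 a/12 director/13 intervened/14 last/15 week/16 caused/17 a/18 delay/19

5

The displaced element is "the coach" (word 2).
It is linked across 1 clause boundary (Ø).
It functions as the subject of "claimed", so the gap sits immediately after word 5 ("argued").
Base order: Felix argued that the coach had claimed Alice had believed that a director intervened last week.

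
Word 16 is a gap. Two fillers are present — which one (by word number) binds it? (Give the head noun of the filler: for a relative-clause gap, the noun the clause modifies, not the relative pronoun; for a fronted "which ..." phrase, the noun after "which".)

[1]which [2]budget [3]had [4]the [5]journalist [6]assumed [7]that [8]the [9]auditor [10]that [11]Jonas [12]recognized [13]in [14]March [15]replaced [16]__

The marked gap is the direct object of "replaced".
Its filler is the fronted wh-phrase "which budget", at word 2.
(The other dependency links word 9 to a gap after word 12.)

2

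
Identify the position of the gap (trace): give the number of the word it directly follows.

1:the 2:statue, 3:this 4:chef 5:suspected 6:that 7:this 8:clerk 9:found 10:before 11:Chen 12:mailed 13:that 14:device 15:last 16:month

The displaced element is "the statue" (word 2).
It is linked across 1 clause boundary (that).
It functions as the direct object of "found", so the gap sits immediately after word 9 ("found").
Base order: This chef suspected that this clerk found the statue before Chen mailed that device last month.

9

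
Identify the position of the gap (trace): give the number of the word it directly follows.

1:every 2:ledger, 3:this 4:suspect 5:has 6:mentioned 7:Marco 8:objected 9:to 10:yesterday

The displaced element is "every ledger" (word 2).
It is linked across 1 clause boundary (Ø).
It functions as the object of the preposition "to" of "objected", so the gap sits immediately after word 9 ("to").
Base order: This suspect has mentioned Marco objected to every ledger yesterday.

9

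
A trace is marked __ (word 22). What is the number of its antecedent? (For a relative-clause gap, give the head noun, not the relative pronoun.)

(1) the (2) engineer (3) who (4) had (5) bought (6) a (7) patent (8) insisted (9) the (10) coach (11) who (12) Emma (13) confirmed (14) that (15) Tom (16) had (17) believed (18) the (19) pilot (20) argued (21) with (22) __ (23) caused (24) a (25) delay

10

The gap at 22 is the prepositional object of "argued", inside a relative clause.
The relative pronoun is "who" (word 11); it is bound by the head noun immediately before it.
Its filler is the head noun "coach", at word 10.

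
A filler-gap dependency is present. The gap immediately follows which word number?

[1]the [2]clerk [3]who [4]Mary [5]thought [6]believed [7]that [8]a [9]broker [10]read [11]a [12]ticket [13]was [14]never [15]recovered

5

The displaced element is "the clerk" (word 2).
It is linked across 1 clause boundary (Ø).
It functions as the subject of "believed", so the gap sits immediately after word 5 ("thought").
Base order: Mary thought the clerk believed that a broker read a ticket.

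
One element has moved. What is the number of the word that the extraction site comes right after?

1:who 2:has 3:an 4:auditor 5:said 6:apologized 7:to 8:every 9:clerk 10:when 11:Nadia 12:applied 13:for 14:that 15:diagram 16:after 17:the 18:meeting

The displaced element is "who" (word 1).
It is linked across 1 clause boundary (Ø).
It functions as the subject of "apologized", so the gap sits immediately after word 5 ("said").
Base order: An auditor has said that who apologized to every clerk when Nadia applied for that diagram after the meeting.

5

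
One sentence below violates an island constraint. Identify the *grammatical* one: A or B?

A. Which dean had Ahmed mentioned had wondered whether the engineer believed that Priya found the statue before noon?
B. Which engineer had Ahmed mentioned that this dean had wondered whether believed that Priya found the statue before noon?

A

In B, the wh-phrase is extracted from inside a wh-island (introduced by "whether"), which blocks movement.
In A, the extraction path crosses only that-complement boundaries, which are transparent.
So A is grammatical.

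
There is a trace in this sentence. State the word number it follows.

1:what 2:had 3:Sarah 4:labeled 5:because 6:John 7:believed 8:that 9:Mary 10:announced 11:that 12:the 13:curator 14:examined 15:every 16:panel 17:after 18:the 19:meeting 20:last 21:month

4

The displaced element is "what" (word 1).
It functions as the direct object of "labeled", so the gap sits immediately after word 4 ("labeled").
Base order: Sarah had labeled what because John believed that Mary announced that the curator examined every panel after the meeting last month.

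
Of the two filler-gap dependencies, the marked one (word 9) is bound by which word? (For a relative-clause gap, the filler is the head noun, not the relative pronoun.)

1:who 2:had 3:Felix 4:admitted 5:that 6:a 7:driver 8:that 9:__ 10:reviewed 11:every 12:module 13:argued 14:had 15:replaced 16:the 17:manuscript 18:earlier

The marked gap is inside the relative clause, the subject of "reviewed".
Its filler is the head noun "driver" (via "that"), at word 7.
(The other dependency links word 1 to a gap after word 13.)

7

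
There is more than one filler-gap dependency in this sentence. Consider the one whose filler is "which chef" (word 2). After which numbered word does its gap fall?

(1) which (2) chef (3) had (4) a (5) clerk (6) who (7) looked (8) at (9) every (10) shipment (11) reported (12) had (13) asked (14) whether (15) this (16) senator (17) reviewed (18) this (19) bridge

The displaced element is "which chef" (word 2).
It is linked across 1 clause boundary (Ø).
It functions as the subject of "asked", so the gap sits immediately after word 11 ("reported").
Base order: A clerk who looked at every shipment had reported that which chef had asked whether this senator reviewed this bridge.

11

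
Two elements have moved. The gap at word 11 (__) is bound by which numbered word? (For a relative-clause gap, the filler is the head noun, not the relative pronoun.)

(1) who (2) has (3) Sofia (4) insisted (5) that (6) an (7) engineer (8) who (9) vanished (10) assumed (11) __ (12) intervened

1

The marked gap is the subject of "intervened".
Its filler is the fronted wh-phrase "who", at word 1.
(The other dependency links word 7 to a gap after word 8.)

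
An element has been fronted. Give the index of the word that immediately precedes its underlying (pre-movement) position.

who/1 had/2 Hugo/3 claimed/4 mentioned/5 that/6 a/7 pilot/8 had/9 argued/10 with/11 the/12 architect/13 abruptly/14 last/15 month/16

4

The displaced element is "who" (word 1).
It is linked across 1 clause boundary (Ø).
It functions as the subject of "mentioned", so the gap sits immediately after word 4 ("claimed").
Base order: Hugo had claimed that who mentioned that a pilot had argued with the architect abruptly last month.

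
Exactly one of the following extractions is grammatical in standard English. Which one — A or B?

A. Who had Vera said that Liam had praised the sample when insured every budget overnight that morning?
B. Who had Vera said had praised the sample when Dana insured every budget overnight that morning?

In A, the wh-phrase is extracted from inside an adjunct island (introduced by "when"), which blocks movement.
In B, the extraction path crosses only that-complement boundaries, which are transparent.
So B is grammatical.

B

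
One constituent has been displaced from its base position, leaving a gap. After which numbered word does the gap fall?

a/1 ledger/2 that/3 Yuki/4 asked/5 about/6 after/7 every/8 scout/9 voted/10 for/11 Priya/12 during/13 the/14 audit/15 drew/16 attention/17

The displaced element is "a ledger" (word 2).
It functions as the object of the preposition "about" of "asked", so the gap sits immediately after word 6 ("about").
Base order: Yuki asked about a ledger after every scout voted for Priya during the audit.

6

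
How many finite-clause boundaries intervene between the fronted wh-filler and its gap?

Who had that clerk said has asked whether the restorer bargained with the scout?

"who" is extracted from the subject of "asked".
Boundaries crossed, outermost first: [Ø] — 1 in total.

1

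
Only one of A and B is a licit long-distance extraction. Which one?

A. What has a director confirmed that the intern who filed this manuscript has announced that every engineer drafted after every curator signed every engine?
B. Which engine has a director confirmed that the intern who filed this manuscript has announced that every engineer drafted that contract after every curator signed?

In B, the wh-phrase is extracted from inside an adjunct island (introduced by "after"), which blocks movement.
In A, the extraction path crosses only that-complement boundaries, which are transparent.
So A is grammatical.

A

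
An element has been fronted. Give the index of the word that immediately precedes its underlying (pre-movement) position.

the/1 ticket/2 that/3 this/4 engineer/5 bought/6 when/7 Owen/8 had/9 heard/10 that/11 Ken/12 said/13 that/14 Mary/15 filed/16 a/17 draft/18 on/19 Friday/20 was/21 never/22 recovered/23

The displaced element is "the ticket" (word 2).
It functions as the direct object of "bought", so the gap sits immediately after word 6 ("bought").
Base order: This engineer bought the ticket when Owen had heard that Ken said that Mary filed a draft on Friday.

6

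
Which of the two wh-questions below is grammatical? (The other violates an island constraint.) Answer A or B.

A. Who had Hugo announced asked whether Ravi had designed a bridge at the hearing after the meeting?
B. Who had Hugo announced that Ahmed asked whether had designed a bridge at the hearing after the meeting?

In B, the wh-phrase is extracted from inside a wh-island (introduced by "whether"), which blocks movement.
In A, the extraction path crosses only that-complement boundaries, which are transparent.
So A is grammatical.

A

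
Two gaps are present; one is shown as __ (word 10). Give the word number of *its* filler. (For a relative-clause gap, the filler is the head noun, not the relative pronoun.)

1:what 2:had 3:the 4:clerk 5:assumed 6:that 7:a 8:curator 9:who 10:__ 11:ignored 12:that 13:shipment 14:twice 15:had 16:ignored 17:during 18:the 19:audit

The marked gap is inside the relative clause, the subject of "ignored".
Its filler is the head noun "curator" (via "who"), at word 8.
(The other dependency links word 1 to a gap after word 16.)

8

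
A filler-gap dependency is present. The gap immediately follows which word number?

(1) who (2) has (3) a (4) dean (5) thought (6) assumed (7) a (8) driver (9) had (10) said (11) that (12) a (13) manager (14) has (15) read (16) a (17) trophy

The displaced element is "who" (word 1).
It is linked across 1 clause boundary (Ø).
It functions as the subject of "assumed", so the gap sits immediately after word 5 ("thought").
Base order: A dean has thought who assumed a driver had said that a manager has read a trophy.

5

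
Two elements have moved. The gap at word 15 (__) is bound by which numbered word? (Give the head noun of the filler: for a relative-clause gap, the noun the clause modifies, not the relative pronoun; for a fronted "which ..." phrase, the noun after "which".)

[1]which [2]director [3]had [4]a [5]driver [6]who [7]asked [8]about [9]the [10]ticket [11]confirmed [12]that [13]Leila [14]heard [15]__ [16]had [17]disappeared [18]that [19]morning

2

The marked gap is the subject of "disappeared".
Its filler is the fronted wh-phrase "which director", at word 2.
(The other dependency links word 5 to a gap after word 6.)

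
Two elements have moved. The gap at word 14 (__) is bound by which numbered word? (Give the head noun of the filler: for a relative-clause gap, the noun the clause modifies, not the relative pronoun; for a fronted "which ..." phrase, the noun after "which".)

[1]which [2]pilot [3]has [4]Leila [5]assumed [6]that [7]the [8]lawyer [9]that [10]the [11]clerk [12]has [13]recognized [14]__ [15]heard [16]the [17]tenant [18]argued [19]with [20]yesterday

8

The marked gap is inside the relative clause, the direct object of "recognized".
Its filler is the head noun "lawyer" (via "that"), at word 8.
(The other dependency links word 2 to a gap after word 19.)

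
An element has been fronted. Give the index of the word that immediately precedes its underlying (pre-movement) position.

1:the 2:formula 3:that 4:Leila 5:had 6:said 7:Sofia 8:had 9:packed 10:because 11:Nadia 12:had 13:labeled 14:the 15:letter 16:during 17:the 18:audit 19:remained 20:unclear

The displaced element is "the formula" (word 2).
It is linked across 1 clause boundary (Ø).
It functions as the direct object of "packed", so the gap sits immediately after word 9 ("packed").
Base order: Leila had said Sofia had packed the formula because Nadia had labeled the letter during the audit.

9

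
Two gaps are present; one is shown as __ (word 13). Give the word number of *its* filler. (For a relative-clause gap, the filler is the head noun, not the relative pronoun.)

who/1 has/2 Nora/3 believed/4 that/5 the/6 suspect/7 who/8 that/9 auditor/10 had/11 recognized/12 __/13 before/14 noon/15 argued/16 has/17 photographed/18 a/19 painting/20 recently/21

The marked gap is inside the relative clause, the direct object of "recognized".
Its filler is the head noun "suspect" (via "who"), at word 7.
(The other dependency links word 1 to a gap after word 16.)

7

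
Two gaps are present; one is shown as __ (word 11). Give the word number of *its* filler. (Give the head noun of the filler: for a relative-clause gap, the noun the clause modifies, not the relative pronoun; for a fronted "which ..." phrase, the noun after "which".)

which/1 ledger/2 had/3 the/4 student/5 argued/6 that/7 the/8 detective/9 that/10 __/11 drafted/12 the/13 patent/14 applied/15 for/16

The marked gap is inside the relative clause, the subject of "drafted".
Its filler is the head noun "detective" (via "that"), at word 9.
(The other dependency links word 2 to a gap after word 16.)

9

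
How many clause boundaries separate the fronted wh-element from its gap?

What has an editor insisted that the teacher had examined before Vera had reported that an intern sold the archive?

"what" is extracted from the object of "examined".
Boundaries crossed, outermost first: [that] — 1 in total.

1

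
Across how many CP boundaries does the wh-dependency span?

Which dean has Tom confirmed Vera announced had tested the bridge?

2

"which dean" is extracted from the subject of "tested".
Boundaries crossed, outermost first: [Ø], [Ø] — 2 in total.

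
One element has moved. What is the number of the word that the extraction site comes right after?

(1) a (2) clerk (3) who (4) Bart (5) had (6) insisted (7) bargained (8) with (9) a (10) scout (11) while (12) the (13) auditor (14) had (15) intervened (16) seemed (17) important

6

The displaced element is "a clerk" (word 2).
It is linked across 1 clause boundary (Ø).
It functions as the subject of "bargained", so the gap sits immediately after word 6 ("insisted").
Base order: Bart had insisted that a clerk bargained with a scout while the auditor had intervened.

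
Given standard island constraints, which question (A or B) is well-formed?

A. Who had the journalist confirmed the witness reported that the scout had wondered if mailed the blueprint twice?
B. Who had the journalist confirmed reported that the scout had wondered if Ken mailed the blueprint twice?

In A, the wh-phrase is extracted from inside a wh-island (introduced by "if"), which blocks movement.
In B, the extraction path crosses only that-complement boundaries, which are transparent.
So B is grammatical.

B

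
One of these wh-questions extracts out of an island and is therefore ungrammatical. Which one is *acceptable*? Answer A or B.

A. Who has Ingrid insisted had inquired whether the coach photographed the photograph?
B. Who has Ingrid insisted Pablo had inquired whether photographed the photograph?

In B, the wh-phrase is extracted from inside a wh-island (introduced by "whether"), which blocks movement.
In A, the extraction path crosses only that-complement boundaries, which are transparent.
So A is grammatical.

A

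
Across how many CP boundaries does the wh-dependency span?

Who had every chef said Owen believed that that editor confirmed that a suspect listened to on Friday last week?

3

"who" is extracted from the PP object of "listened".
Boundaries crossed, outermost first: [Ø], [that], [that] — 3 in total.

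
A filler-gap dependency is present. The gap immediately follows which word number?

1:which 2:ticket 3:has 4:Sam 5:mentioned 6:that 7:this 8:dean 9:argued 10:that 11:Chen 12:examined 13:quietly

12

The displaced element is "which ticket" (word 2).
It is linked across 2 clause boundaries (that → that).
It functions as the direct object of "examined", so the gap sits immediately after word 12 ("examined").
Base order: Sam has mentioned that this dean argued that Chen examined which ticket quietly.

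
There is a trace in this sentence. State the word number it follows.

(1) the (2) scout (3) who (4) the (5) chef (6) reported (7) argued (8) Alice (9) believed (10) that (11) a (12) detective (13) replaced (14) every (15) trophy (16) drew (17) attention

6

The displaced element is "the scout" (word 2).
It is linked across 1 clause boundary (Ø).
It functions as the subject of "argued", so the gap sits immediately after word 6 ("reported").
Base order: The chef reported that the scout argued Alice believed that a detective replaced every trophy.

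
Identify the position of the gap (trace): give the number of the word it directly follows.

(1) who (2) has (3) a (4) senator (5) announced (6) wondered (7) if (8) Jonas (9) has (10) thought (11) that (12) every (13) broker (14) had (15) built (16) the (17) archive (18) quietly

The displaced element is "who" (word 1).
It is linked across 1 clause boundary (Ø).
It functions as the subject of "wondered", so the gap sits immediately after word 5 ("announced").
Base order: A senator has announced that who wondered if Jonas has thought that every broker had built the archive quietly.

5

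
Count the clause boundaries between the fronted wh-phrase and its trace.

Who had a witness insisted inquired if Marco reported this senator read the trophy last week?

1

"who" is extracted from the subject of "inquired".
Boundaries crossed, outermost first: [Ø] — 1 in total.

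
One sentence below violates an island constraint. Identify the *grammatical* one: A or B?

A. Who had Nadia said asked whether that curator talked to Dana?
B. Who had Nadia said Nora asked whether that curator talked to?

A

In B, the wh-phrase is extracted from inside a wh-island (introduced by "whether"), which blocks movement.
In A, the extraction path crosses only that-complement boundaries, which are transparent.
So A is grammatical.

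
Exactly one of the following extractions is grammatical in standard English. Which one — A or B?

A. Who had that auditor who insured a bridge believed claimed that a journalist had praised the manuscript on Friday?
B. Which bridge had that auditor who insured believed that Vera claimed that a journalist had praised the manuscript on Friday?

A

In B, the wh-phrase is extracted from inside a complex-NP island (relative clause) (introduced by "who"), which blocks movement.
In A, the extraction path crosses only that-complement boundaries, which are transparent.
So A is grammatical.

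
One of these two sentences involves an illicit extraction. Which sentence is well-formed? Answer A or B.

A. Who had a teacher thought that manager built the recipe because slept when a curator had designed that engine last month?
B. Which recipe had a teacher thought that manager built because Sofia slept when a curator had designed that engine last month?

In A, the wh-phrase is extracted from inside an adjunct island (introduced by "because"), which blocks movement.
In B, the extraction path crosses only that-complement boundaries, which are transparent.
So B is grammatical.

B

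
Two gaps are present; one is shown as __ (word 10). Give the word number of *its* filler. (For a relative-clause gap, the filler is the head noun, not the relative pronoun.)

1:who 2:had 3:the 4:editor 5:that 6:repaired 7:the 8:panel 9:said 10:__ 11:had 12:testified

1

The marked gap is the subject of "testified".
Its filler is the fronted wh-phrase "who", at word 1.
(The other dependency links word 4 to a gap after word 5.)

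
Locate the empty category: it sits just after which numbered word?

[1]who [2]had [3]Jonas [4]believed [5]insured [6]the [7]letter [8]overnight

4

The displaced element is "who" (word 1).
It is linked across 1 clause boundary (Ø).
It functions as the subject of "insured", so the gap sits immediately after word 4 ("believed").
Base order: Jonas had believed that who insured the letter overnight.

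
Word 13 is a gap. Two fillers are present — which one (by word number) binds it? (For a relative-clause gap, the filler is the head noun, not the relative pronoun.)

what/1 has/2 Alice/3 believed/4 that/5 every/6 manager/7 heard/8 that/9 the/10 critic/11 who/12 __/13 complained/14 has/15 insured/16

The marked gap is inside the relative clause, the subject of "complained".
Its filler is the head noun "critic" (via "who"), at word 11.
(The other dependency links word 1 to a gap after word 16.)

11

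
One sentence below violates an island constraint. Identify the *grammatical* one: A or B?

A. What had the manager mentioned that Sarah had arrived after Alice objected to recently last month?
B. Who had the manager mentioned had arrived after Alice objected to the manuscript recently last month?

In A, the wh-phrase is extracted from inside an adjunct island (introduced by "after"), which blocks movement.
In B, the extraction path crosses only that-complement boundaries, which are transparent.
So B is grammatical.

B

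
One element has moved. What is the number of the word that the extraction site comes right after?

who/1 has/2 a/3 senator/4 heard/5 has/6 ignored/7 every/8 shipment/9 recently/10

5

The displaced element is "who" (word 1).
It is linked across 1 clause boundary (Ø).
It functions as the subject of "ignored", so the gap sits immediately after word 5 ("heard").
Base order: A senator has heard that who has ignored every shipment recently.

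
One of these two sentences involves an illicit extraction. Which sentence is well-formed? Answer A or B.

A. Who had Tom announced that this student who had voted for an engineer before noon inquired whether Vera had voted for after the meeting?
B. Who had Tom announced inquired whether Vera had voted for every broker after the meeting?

B

In A, the wh-phrase is extracted from inside a wh-island (introduced by "whether"), which blocks movement.
In B, the extraction path crosses only that-complement boundaries, which are transparent.
So B is grammatical.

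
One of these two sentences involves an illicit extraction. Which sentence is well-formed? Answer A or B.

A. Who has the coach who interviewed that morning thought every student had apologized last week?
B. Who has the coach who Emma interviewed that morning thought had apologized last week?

B

In A, the wh-phrase is extracted from inside a complex-NP island (relative clause) (introduced by "who"), which blocks movement.
In B, the extraction path crosses only that-complement boundaries, which are transparent.
So B is grammatical.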